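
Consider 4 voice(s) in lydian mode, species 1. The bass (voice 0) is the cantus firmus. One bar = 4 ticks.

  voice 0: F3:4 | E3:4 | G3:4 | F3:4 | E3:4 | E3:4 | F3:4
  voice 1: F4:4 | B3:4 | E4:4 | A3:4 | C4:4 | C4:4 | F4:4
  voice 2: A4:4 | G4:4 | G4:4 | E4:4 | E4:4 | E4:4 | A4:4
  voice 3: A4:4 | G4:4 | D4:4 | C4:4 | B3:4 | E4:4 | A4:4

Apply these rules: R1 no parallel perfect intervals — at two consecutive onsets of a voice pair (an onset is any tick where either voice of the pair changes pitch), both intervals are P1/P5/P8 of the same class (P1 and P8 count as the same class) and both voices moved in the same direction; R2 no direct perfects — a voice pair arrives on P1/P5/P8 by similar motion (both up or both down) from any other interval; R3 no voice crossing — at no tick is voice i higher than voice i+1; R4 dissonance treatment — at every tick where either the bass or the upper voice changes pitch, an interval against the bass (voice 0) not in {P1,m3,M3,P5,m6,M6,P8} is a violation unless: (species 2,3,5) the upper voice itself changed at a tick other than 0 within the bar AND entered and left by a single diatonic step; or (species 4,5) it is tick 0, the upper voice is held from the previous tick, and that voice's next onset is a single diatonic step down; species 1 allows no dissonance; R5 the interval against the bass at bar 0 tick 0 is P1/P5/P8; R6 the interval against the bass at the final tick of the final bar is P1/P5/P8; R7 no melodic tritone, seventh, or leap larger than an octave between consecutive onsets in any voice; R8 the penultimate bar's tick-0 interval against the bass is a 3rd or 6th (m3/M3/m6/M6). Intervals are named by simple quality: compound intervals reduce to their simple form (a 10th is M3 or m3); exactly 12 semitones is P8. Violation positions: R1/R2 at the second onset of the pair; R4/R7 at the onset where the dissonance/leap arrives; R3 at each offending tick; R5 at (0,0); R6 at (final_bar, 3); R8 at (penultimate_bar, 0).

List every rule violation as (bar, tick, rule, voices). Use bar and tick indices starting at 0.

(0, 0, R5, (0, 2))
(0, 0, R5, (0, 3))
(1, 0, R1, (2, 3))
(1, 0, R2, (0, 1))
(1, 0, R7, (1,))
(2, 0, R3, (2, 3))
(2, 1, R3, (2, 3))
(2, 2, R3, (2, 3))
(2, 3, R3, (2, 3))
(3, 0, R1, (0, 3))
(3, 0, R2, (1, 2))
(3, 0, R3, (2, 3))
(3, 0, R4, (0, 2))
(3, 1, R3, (2, 3))
(3, 2, R3, (2, 3))
(3, 3, R3, (2, 3))
(4, 0, R1, (0, 3))
(4, 0, R3, (2, 3))
(4, 1, R3, (2, 3))
(4, 2, R3, (2, 3))
(4, 3, R3, (2, 3))
(5, 0, R8, (0, 2))
(5, 0, R8, (0, 3))
(6, 0, R1, (2, 3))
(6, 0, R2, (0, 1))
(6, 3, R6, (0, 2))
(6, 3, R6, (0, 3))

bar 0: v0=F3 v1=F4 v2=A4 v3=A4 downbeat M3
bar 1: v0=E3 v1=B3 v2=G4 v3=G4 downbeat m3
bar 2: v0=G3 v1=E4 v2=G4 v3=D4 downbeat P5
bar 3: v0=F3 v1=A3 v2=E4 v3=C4 downbeat P5
bar 4: v0=E3 v1=C4 v2=E4 v3=B3 downbeat P5
bar 5: v0=E3 v1=C4 v2=E4 v3=E4 downbeat P8
bar 6: v0=F3 v1=F4 v2=A4 v3=A4 downbeat M3
  -> R5 @ bar 0 tick 0 v(0, 2): opens on M3
  -> R5 @ bar 0 tick 0 v(0, 3): opens on M3
  -> R1 @ bar 1 tick 0 v(2, 3): A4/A4 P1 -> G4/G4 P1 similar
  -> R2 @ bar 1 tick 0 v(0, 1): F3/F4 P8 -> E3/B3 P5 similar
  -> R7 @ bar 1 tick 0 v(1,): F4->B3 leap 6st
  -> R3 @ bar 2 tick 0 v(2, 3): G4 above D4
  -> R3 @ bar 2 tick 1 v(2, 3): G4 above D4
  -> R3 @ bar 2 tick 2 v(2, 3): G4 above D4
  -> R3 @ bar 2 tick 3 v(2, 3): G4 above D4
  -> R1 @ bar 3 tick 0 v(0, 3): G3/D4 P5 -> F3/C4 P5 similar
  -> R2 @ bar 3 tick 0 v(1, 2): E4/G4 m3 -> A3/E4 P5 similar
  -> R3 @ bar 3 tick 0 v(2, 3): E4 above C4
  -> R4 @ bar 3 tick 0 v(0, 2): F3/E4 M7 untreated
  -> R3 @ bar 3 tick 1 v(2, 3): E4 above C4
  -> R3 @ bar 3 tick 2 v(2, 3): E4 above C4
  -> R3 @ bar 3 tick 3 v(2, 3): E4 above C4
  -> R1 @ bar 4 tick 0 v(0, 3): F3/C4 P5 -> E3/B3 P5 similar
  -> R3 @ bar 4 tick 0 v(2, 3): E4 above B3
  -> R3 @ bar 4 tick 1 v(2, 3): E4 above B3
  -> R3 @ bar 4 tick 2 v(2, 3): E4 above B3
  -> R3 @ bar 4 tick 3 v(2, 3): E4 above B3
  -> R8 @ bar 5 tick 0 v(0, 2): penult P8 not 3rd/6th
  -> R8 @ bar 5 tick 0 v(0, 3): penult P8 not 3rd/6th
  -> R1 @ bar 6 tick 0 v(2, 3): E4/E4 P1 -> A4/A4 P1 similar
  -> R2 @ bar 6 tick 0 v(0, 1): E3/C4 m6 -> F3/F4 P8 similar
  -> R6 @ bar 6 tick 3 v(0, 2): closes on M3
  -> R6 @ bar 6 tick 3 v(0, 3): closes on M3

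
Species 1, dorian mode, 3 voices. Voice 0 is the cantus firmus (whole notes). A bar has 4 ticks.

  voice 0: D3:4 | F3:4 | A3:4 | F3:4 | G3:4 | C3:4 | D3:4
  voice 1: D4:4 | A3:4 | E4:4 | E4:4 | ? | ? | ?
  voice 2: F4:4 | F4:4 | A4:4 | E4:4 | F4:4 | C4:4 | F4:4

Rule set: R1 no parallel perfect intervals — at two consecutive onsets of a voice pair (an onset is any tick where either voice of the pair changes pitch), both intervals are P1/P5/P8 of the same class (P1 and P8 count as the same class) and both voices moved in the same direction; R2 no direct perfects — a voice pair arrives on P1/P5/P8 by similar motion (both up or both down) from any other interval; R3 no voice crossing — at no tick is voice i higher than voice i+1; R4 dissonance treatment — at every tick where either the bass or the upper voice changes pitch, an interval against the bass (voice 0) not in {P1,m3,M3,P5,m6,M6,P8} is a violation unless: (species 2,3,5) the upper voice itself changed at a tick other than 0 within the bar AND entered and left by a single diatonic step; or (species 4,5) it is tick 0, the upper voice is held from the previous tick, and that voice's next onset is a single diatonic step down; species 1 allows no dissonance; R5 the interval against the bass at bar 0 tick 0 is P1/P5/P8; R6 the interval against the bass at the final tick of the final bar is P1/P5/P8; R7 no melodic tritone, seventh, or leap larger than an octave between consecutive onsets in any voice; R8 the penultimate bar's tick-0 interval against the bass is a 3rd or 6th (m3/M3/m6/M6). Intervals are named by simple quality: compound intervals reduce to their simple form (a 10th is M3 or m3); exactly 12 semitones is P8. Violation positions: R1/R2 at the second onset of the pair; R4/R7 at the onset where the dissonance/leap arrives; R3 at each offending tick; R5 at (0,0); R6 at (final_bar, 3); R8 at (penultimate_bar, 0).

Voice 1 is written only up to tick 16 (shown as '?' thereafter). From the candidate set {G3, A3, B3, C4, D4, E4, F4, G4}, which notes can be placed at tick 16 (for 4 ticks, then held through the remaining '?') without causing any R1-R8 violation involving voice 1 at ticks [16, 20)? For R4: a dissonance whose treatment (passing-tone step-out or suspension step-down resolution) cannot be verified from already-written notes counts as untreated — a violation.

{B3, D4, E4, G3}

G3: legal
A3: violates R4
B3: legal
C4: violates R4
D4: legal
E4: legal
F4: violates R1,R4
G4: violates R2,R3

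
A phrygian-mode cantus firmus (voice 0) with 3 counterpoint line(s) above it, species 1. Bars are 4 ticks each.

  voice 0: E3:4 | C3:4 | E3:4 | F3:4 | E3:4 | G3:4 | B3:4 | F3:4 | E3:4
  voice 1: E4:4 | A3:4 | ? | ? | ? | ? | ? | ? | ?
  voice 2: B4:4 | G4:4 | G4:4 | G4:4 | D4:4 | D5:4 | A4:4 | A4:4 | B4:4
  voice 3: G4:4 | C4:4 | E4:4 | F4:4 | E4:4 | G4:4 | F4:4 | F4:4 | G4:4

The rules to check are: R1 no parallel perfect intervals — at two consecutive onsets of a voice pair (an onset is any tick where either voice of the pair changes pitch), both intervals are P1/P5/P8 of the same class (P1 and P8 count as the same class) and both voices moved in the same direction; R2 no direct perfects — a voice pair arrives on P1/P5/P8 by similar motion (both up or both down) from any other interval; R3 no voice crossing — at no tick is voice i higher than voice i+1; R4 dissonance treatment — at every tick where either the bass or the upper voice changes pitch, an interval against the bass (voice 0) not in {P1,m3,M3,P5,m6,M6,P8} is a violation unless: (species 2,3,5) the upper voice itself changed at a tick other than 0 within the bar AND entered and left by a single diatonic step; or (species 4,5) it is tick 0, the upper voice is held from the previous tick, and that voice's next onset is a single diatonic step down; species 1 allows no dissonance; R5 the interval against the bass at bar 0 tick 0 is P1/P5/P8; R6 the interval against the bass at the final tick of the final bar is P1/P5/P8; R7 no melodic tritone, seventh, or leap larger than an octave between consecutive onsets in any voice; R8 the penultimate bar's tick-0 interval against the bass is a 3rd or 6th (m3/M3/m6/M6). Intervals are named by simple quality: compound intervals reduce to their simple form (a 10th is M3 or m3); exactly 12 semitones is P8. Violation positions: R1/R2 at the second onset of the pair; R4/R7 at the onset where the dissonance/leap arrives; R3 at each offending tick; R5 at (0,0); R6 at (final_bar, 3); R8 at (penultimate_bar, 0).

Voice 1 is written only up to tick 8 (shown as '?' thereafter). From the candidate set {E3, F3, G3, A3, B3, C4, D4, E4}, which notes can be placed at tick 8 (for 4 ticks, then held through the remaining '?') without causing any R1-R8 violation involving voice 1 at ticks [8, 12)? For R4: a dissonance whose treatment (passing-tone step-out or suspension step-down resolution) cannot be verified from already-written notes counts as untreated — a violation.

{C4, E3, G3}

E3: legal
F3: violates R4
G3: legal
A3: violates R4
B3: violates R2
C4: legal
D4: violates R4
E4: violates R2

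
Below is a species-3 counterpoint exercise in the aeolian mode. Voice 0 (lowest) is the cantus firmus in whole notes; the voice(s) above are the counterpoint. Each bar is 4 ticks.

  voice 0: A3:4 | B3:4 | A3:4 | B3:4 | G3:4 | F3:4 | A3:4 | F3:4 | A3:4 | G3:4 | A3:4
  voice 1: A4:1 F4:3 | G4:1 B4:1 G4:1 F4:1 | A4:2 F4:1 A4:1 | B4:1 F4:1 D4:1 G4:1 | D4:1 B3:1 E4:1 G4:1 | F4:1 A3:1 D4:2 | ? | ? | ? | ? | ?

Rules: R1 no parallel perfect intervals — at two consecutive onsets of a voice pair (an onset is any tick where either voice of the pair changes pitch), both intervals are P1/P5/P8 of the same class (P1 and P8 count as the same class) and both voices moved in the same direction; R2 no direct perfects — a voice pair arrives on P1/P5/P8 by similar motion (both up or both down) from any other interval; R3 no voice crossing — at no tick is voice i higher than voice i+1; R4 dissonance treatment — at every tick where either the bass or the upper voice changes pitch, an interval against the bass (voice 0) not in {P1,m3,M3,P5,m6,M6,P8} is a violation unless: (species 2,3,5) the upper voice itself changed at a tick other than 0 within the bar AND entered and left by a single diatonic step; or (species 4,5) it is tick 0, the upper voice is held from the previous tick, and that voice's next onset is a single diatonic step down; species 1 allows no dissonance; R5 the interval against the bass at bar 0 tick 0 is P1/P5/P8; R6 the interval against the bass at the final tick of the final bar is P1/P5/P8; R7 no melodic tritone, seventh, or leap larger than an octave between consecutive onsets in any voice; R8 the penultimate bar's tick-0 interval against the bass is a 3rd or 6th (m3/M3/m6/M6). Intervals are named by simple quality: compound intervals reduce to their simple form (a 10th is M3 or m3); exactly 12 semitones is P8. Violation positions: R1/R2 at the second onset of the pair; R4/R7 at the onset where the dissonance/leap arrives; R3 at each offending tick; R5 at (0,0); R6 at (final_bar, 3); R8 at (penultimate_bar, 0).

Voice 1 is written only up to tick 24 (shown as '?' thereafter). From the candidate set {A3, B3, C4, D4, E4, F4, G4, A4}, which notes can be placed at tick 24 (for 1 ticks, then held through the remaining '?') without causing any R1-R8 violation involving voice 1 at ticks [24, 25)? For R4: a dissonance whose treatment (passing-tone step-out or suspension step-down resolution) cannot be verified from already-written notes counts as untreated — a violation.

A3: legal
B3: violates R4
C4: legal
D4: violates R4
E4: violates R2
F4: legal
G4: violates R4
A4: violates R2

{A3, C4, F4}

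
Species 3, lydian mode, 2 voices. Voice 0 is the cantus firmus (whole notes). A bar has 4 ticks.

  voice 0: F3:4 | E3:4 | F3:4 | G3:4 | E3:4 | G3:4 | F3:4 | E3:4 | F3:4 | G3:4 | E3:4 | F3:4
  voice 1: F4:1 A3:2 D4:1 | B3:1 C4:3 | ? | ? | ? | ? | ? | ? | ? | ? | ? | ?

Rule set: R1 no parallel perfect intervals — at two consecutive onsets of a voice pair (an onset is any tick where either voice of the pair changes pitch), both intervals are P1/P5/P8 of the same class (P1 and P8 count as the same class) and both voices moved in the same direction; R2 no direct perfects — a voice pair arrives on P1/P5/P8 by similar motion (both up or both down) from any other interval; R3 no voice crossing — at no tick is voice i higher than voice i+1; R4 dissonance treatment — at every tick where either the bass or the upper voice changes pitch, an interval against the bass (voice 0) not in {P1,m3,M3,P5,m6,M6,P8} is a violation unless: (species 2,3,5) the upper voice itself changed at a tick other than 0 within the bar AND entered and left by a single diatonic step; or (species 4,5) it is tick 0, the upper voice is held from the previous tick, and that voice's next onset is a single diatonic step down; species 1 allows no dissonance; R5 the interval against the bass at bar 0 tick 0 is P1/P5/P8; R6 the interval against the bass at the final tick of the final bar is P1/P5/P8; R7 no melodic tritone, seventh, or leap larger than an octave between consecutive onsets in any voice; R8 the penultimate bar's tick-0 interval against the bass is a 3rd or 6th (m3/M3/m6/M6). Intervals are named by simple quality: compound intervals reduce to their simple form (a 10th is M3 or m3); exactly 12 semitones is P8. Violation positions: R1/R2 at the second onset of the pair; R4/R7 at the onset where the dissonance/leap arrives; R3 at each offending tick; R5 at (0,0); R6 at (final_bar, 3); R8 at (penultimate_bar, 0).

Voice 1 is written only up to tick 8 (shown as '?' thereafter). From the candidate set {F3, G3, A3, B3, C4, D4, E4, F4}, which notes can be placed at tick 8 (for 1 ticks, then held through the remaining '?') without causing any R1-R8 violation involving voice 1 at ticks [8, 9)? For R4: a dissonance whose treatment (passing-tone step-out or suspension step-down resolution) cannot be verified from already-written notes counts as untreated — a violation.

F3: legal
G3: violates R4
A3: legal
B3: violates R4
C4: legal
D4: legal
E4: violates R4
F4: violates R2

{A3, C4, D4, F3}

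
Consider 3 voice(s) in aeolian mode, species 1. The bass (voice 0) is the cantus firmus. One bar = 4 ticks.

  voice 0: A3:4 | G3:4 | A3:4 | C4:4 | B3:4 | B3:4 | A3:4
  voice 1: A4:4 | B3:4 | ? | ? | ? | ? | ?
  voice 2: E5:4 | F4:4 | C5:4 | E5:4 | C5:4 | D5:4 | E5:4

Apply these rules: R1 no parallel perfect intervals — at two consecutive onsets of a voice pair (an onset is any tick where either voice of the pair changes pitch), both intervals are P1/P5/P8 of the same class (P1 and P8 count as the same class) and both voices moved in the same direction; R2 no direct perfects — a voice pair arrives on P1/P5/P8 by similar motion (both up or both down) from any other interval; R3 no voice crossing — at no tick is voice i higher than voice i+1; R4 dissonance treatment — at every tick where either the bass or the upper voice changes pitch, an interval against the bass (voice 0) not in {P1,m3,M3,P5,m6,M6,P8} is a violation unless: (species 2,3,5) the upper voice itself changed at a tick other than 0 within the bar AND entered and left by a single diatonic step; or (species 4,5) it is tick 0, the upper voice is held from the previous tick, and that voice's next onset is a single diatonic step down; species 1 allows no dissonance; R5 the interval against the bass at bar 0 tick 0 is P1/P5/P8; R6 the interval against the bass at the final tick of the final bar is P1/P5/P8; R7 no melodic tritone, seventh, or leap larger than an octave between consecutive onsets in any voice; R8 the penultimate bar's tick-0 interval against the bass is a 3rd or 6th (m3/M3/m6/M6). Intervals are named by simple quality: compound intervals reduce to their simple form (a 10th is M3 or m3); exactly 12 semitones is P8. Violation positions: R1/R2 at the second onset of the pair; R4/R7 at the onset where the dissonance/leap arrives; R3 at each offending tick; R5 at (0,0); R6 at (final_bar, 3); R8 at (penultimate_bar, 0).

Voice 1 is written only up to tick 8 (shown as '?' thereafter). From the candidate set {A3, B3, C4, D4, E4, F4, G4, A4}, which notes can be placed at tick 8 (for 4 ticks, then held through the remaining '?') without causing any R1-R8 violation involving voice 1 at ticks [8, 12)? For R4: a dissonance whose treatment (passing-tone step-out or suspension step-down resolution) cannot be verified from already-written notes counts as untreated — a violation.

A3: legal
B3: violates R4
C4: violates R2
D4: violates R4
E4: violates R2
F4: violates R2,R7
G4: violates R4
A4: violates R2,R7

{A3}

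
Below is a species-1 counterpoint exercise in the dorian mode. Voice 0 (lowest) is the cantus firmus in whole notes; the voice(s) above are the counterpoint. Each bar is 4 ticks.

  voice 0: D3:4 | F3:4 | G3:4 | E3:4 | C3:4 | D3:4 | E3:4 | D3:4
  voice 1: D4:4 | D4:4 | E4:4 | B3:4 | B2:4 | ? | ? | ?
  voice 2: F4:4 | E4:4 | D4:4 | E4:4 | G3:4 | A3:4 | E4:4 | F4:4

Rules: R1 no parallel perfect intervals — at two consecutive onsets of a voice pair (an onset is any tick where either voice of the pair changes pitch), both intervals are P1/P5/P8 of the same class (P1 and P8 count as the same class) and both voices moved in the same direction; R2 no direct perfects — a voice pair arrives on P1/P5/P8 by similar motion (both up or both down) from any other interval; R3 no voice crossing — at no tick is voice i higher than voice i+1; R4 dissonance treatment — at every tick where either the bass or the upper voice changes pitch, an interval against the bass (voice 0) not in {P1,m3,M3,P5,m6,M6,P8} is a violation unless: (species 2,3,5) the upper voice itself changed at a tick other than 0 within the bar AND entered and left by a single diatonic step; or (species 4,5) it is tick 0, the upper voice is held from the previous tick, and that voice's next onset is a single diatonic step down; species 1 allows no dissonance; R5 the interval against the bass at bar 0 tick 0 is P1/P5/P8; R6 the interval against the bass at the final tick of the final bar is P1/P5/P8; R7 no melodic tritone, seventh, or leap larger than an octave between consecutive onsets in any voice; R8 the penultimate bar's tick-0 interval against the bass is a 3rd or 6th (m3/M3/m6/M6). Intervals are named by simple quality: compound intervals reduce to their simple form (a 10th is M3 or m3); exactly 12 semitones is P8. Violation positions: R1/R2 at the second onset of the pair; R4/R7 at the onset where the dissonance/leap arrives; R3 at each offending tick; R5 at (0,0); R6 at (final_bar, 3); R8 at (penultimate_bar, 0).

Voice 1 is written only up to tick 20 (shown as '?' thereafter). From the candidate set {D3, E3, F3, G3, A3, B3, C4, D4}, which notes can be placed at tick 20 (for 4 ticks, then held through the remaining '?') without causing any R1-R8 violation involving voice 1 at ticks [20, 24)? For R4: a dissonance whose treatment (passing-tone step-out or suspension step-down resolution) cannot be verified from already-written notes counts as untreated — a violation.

{}

D3: violates R2
E3: violates R4
F3: violates R7
G3: violates R4
A3: violates R2,R7
B3: violates R3
C4: violates R3,R4,R7
D4: violates R2,R3,R7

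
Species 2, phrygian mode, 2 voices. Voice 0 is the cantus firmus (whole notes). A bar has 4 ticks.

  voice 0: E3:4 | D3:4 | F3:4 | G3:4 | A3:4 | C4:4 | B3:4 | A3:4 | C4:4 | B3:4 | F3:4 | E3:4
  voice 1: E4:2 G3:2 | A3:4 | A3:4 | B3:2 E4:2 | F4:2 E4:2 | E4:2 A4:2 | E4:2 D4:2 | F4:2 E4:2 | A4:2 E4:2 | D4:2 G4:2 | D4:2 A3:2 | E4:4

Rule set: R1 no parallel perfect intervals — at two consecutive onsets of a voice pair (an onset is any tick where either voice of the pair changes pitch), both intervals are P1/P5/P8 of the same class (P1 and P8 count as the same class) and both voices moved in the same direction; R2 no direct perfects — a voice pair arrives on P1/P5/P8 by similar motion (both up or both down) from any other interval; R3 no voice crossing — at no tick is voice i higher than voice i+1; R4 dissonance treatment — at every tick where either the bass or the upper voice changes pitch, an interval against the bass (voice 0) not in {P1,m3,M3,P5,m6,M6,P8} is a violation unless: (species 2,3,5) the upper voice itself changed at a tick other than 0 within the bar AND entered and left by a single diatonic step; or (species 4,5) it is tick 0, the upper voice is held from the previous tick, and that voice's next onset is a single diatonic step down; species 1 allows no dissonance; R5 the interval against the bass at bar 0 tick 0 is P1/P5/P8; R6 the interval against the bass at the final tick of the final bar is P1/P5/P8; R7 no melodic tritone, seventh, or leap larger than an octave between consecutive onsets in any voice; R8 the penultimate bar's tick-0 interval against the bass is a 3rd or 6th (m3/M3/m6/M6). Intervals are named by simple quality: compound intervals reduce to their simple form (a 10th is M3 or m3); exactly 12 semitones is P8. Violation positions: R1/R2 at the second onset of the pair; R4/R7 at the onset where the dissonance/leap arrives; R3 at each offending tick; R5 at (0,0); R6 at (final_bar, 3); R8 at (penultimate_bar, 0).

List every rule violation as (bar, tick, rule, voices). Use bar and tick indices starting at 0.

(6, 0, R4, (0, 1))
(10, 0, R7, (0,))

bar 0: v0=E3 v1=E4 downbeat P8
bar 1: v0=D3 v1=A3 downbeat P5
bar 2: v0=F3 v1=A3 downbeat M3
bar 3: v0=G3 v1=B3 downbeat M3
bar 4: v0=A3 v1=F4 downbeat m6
bar 5: v0=C4 v1=E4 downbeat M3
bar 6: v0=B3 v1=E4 downbeat P4
bar 7: v0=A3 v1=F4 downbeat m6
bar 8: v0=C4 v1=A4 downbeat M6
bar 9: v0=B3 v1=D4 downbeat m3
bar 10: v0=F3 v1=D4 downbeat M6
bar 11: v0=E3 v1=E4 downbeat P8
  -> R4 @ bar 6 tick 0 v(0, 1): B3/E4 P4 untreated
  -> R7 @ bar 10 tick 0 v(0,): B3->F3 leap 6st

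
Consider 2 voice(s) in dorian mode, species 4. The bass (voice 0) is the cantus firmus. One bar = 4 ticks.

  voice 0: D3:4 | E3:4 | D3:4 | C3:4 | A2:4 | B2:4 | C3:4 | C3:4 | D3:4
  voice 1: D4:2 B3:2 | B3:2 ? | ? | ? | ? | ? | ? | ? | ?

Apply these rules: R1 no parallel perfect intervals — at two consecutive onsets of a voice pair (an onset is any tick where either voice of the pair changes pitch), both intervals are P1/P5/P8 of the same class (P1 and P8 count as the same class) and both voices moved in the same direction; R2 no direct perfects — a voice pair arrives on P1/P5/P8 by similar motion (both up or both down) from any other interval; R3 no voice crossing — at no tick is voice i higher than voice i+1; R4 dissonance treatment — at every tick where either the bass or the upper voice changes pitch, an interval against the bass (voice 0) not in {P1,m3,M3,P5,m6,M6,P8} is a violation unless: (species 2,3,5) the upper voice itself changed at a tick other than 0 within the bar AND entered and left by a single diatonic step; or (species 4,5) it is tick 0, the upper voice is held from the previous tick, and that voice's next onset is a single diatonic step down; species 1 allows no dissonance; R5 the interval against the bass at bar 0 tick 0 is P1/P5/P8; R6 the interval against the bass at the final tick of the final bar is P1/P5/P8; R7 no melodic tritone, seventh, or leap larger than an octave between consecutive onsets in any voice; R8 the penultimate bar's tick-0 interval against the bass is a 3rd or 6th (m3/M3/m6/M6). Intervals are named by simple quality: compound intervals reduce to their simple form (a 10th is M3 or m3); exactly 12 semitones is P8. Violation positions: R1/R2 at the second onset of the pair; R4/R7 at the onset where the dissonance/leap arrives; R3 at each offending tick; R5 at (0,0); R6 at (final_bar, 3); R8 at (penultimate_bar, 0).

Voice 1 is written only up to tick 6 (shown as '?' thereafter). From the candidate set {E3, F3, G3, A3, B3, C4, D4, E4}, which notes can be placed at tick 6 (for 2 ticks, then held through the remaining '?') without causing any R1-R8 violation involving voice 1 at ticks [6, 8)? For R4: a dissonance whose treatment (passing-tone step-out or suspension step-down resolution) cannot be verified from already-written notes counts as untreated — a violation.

E3: legal
F3: violates R4,R7
G3: legal
A3: violates R4
B3: legal
C4: legal
D4: violates R4
E4: legal

{B3, C4, E3, E4, G3}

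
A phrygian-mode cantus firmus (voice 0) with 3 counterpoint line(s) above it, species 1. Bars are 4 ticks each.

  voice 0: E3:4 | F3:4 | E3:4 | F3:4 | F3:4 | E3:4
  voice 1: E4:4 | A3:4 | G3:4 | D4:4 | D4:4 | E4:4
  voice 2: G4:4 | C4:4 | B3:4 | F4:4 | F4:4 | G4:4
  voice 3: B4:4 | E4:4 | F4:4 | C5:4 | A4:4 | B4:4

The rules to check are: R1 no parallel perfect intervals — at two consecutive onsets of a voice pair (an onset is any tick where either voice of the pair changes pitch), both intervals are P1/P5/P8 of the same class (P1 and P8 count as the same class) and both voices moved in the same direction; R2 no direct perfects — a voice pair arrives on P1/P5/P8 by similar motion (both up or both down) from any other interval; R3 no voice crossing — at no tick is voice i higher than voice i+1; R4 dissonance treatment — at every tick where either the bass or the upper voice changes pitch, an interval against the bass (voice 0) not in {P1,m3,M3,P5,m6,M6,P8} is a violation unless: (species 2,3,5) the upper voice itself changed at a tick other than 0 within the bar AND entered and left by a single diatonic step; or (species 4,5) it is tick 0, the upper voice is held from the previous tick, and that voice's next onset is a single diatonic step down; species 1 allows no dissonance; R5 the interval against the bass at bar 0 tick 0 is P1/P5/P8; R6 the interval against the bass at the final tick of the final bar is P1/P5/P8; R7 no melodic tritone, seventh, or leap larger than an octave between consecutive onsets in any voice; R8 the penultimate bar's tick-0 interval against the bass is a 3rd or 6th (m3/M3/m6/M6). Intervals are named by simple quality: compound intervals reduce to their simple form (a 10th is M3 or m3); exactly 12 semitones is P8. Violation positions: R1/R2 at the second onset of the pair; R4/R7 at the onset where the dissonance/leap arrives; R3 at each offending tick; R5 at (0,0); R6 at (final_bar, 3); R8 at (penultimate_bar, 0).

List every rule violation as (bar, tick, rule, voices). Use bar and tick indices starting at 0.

bar 0: v0=E3 v1=E4 v2=G4 v3=B4 downbeat P5
bar 1: v0=F3 v1=A3 v2=C4 v3=E4 downbeat M7
bar 2: v0=E3 v1=G3 v2=B3 v3=F4 downbeat m2
bar 3: v0=F3 v1=D4 v2=F4 v3=C5 downbeat P5
bar 4: v0=F3 v1=D4 v2=F4 v3=A4 downbeat M3
bar 5: v0=E3 v1=E4 v2=G4 v3=B4 downbeat P5
  -> R5 @ bar 0 tick 0 v(0, 2): opens on m3
  -> R1 @ bar 1 tick 0 v(1, 3): E4/B4 P5 -> A3/E4 P5 similar
  -> R4 @ bar 1 tick 0 v(0, 3): F3/E4 M7 untreated
  -> R1 @ bar 2 tick 0 v(0, 2): F3/C4 P5 -> E3/B3 P5 similar
  -> R4 @ bar 2 tick 0 v(0, 3): E3/F4 m2 untreated
  -> R2 @ bar 3 tick 0 v(0, 2): E3/B3 P5 -> F3/F4 P8 similar
  -> R2 @ bar 3 tick 0 v(0, 3): E3/F4 m2 -> F3/C5 P5 similar
  -> R2 @ bar 3 tick 0 v(2, 3): B3/F4 TT -> F4/C5 P5 similar
  -> R7 @ bar 3 tick 0 v(2,): B3->F4 leap 6st
  -> R8 @ bar 4 tick 0 v(0, 2): penult P8 not 3rd/6th
  -> R1 @ bar 5 tick 0 v(1, 3): D4/A4 P5 -> E4/B4 P5 similar
  -> R6 @ bar 5 tick 3 v(0, 2): closes on m3

(0, 0, R5, (0, 2))
(1, 0, R1, (1, 3))
(1, 0, R4, (0, 3))
(2, 0, R1, (0, 2))
(2, 0, R4, (0, 3))
(3, 0, R2, (0, 2))
(3, 0, R2, (0, 3))
(3, 0, R2, (2, 3))
(3, 0, R7, (2,))
(4, 0, R8, (0, 2))
(5, 0, R1, (1, 3))
(5, 3, R6, (0, 2))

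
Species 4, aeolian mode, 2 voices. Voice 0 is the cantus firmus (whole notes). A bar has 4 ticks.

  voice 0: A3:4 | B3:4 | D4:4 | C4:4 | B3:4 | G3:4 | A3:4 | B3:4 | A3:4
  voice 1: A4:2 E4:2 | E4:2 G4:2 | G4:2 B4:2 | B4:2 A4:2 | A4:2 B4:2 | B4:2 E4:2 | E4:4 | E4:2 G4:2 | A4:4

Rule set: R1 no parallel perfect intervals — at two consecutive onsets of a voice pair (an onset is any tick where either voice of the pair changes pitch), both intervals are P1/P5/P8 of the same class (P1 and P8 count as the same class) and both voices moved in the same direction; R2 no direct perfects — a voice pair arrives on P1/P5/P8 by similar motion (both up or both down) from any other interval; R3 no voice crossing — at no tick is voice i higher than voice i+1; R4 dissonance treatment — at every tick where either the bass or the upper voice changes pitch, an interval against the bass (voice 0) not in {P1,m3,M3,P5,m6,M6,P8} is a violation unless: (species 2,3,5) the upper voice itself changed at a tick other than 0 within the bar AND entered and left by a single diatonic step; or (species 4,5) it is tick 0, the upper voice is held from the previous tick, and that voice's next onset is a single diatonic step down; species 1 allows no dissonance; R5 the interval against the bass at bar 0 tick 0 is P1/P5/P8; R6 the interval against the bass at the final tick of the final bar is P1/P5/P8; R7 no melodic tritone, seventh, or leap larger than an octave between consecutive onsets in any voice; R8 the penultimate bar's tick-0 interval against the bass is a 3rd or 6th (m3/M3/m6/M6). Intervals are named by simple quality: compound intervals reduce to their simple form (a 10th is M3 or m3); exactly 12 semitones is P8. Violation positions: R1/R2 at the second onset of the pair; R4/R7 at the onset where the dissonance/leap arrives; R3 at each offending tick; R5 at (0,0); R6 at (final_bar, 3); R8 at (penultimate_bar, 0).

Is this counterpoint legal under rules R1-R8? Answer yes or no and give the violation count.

No (5 violations)

bar 0: v0=A3 v1=A4 (P8)
bar 1: v0=B3 v1=E4 (P4)
bar 2: v0=D4 v1=G4 (P4)
bar 3: v0=C4 v1=B4 (M7)
bar 4: v0=B3 v1=A4 (m7)
bar 5: v0=G3 v1=B4 (M3)
bar 6: v0=A3 v1=E4 (P5)
bar 7: v0=B3 v1=E4 (P4)
bar 8: v0=A3 v1=A4 (P8)
  R4 @ bar1.0: B3/E4 P4 untreated
  R4 @ bar2.0: D4/G4 P4 untreated
  R4 @ bar4.0: B3/A4 m7 untreated
  R4 @ bar7.0: B3/E4 P4 untreated
  R8 @ bar7.0: penult P4 not 3rd/6th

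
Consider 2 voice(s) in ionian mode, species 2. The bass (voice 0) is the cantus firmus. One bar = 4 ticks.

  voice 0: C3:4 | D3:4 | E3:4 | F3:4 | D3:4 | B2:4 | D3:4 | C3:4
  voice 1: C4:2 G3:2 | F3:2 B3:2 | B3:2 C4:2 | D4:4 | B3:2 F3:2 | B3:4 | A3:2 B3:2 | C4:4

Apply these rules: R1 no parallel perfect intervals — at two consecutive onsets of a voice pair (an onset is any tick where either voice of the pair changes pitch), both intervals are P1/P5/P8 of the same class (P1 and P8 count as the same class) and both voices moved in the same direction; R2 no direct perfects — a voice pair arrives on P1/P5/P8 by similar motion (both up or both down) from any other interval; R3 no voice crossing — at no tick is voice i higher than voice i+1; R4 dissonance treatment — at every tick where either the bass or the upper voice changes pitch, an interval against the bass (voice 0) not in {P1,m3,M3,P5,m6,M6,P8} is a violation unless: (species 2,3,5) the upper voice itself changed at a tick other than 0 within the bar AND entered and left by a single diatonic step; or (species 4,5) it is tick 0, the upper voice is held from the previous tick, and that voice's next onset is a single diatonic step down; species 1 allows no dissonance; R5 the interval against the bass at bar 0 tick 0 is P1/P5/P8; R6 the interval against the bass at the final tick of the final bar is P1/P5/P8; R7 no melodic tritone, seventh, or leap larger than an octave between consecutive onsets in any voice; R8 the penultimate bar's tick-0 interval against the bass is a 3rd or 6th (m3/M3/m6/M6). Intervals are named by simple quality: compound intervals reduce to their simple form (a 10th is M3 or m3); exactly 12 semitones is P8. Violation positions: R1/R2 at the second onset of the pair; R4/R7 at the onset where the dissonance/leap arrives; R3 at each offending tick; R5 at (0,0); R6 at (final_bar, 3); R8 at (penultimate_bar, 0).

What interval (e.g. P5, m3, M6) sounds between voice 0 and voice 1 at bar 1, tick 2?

voice 0=D3 voice 1=B3 -> M6

M6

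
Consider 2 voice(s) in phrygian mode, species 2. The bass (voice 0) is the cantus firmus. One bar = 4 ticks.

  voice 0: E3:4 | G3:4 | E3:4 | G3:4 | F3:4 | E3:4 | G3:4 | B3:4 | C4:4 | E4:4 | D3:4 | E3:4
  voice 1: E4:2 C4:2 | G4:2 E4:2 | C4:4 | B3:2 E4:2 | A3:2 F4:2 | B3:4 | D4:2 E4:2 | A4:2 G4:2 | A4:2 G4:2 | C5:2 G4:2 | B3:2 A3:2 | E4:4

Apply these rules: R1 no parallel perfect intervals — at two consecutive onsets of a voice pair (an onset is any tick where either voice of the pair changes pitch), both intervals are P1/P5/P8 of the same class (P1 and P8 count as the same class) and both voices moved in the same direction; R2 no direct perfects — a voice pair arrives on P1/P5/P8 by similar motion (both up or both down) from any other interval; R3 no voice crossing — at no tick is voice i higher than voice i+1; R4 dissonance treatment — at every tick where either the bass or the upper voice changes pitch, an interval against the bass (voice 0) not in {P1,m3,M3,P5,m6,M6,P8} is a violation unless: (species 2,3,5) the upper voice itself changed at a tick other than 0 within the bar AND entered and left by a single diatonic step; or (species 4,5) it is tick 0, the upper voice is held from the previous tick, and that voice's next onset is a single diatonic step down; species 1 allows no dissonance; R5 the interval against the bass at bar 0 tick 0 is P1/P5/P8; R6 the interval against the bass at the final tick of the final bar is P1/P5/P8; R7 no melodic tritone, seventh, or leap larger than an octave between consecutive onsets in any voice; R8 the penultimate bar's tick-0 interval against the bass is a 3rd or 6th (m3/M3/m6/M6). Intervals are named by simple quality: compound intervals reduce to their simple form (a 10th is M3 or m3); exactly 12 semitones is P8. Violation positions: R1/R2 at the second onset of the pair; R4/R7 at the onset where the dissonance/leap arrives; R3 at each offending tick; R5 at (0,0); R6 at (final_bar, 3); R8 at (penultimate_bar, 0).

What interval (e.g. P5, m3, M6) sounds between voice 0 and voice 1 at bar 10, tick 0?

M6

voice 0=D3 voice 1=B3 -> M6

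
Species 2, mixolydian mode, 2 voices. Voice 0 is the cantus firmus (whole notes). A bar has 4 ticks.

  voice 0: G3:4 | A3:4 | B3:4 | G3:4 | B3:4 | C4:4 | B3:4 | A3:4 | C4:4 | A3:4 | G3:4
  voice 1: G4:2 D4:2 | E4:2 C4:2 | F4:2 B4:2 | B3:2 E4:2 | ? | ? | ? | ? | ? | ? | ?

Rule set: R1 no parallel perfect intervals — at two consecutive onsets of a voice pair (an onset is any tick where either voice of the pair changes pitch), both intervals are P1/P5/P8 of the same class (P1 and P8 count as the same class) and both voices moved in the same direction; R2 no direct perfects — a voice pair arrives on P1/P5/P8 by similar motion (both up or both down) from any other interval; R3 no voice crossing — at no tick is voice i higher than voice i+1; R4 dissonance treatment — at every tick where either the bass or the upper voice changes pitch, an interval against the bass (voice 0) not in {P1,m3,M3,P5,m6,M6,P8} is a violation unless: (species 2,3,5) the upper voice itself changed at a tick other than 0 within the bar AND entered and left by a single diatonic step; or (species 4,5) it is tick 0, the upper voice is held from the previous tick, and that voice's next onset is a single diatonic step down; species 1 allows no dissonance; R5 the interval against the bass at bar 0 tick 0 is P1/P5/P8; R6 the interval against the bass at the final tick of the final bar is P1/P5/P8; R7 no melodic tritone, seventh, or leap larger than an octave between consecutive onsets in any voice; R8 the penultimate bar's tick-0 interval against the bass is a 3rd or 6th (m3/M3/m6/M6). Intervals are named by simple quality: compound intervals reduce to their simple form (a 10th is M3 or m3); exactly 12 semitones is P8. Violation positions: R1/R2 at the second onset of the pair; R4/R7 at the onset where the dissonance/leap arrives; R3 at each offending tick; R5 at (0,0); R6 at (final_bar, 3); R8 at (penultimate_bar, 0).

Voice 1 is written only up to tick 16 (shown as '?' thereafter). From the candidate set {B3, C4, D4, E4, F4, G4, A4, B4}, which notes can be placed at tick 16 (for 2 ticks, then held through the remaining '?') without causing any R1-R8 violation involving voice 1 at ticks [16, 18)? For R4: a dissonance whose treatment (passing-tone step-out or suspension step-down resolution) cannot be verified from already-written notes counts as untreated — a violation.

{B3, D4, G4}

B3: legal
C4: violates R4
D4: legal
E4: violates R4
F4: violates R4
G4: legal
A4: violates R4
B4: violates R2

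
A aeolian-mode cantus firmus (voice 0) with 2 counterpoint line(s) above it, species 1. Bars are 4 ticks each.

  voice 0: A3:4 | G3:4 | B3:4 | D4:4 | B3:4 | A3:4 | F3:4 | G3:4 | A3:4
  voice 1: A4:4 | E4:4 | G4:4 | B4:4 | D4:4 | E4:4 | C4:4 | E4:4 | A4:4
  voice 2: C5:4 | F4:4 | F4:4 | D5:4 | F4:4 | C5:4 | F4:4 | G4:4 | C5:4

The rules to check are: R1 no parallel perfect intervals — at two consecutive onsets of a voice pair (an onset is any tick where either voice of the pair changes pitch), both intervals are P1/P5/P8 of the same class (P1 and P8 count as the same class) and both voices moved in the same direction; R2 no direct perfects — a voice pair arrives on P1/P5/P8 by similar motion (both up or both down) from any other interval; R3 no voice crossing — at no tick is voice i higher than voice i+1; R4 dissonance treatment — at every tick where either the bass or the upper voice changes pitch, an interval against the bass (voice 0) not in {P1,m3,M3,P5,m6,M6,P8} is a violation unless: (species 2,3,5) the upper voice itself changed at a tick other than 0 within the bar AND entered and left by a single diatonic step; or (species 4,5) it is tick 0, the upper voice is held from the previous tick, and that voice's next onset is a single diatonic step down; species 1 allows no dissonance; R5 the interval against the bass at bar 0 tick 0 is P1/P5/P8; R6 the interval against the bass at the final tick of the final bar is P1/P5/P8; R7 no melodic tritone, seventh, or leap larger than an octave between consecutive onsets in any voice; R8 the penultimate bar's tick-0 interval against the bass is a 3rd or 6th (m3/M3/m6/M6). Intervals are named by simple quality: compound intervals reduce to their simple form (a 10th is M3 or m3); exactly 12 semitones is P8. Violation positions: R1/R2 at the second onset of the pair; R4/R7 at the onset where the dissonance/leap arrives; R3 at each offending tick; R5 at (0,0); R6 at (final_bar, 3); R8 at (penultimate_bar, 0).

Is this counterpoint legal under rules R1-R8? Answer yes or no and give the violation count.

No (15 violations)

bar 0: v0=A3 v1=A4 v2=C5 (m3)
bar 1: v0=G3 v1=E4 v2=F4 (m7)
bar 2: v0=B3 v1=G4 v2=F4 (TT)
bar 3: v0=D4 v1=B4 v2=D5 (P8)
bar 4: v0=B3 v1=D4 v2=F4 (TT)
bar 5: v0=A3 v1=E4 v2=C5 (m3)
bar 6: v0=F3 v1=C4 v2=F4 (P8)
bar 7: v0=G3 v1=E4 v2=G4 (P8)
bar 8: v0=A3 v1=A4 v2=C5 (m3)
  R5 @ bar0.0: opens on m3
  R4 @ bar1.0: G3/F4 m7 untreated
  R3 @ bar2.0: G4 above F4
  R4 @ bar2.0: B3/F4 TT untreated
  R3 @ bar2.1: G4 above F4
  R3 @ bar2.2: G4 above F4
  R3 @ bar2.3: G4 above F4
  R2 @ bar3.0: B3/F4 TT -> D4/D5 P8 similar
  R4 @ bar4.0: B3/F4 TT untreated
  R1 @ bar6.0: A3/E4 P5 -> F3/C4 P5 similar
  R2 @ bar6.0: A3/C5 m3 -> F3/F4 P8 similar
  R1 @ bar7.0: F3/F4 P8 -> G3/G4 P8 similar
  R8 @ bar7.0: penult P8 not 3rd/6th
  R2 @ bar8.0: G3/E4 M6 -> A3/A4 P8 similar
  R6 @ bar8.3: closes on m3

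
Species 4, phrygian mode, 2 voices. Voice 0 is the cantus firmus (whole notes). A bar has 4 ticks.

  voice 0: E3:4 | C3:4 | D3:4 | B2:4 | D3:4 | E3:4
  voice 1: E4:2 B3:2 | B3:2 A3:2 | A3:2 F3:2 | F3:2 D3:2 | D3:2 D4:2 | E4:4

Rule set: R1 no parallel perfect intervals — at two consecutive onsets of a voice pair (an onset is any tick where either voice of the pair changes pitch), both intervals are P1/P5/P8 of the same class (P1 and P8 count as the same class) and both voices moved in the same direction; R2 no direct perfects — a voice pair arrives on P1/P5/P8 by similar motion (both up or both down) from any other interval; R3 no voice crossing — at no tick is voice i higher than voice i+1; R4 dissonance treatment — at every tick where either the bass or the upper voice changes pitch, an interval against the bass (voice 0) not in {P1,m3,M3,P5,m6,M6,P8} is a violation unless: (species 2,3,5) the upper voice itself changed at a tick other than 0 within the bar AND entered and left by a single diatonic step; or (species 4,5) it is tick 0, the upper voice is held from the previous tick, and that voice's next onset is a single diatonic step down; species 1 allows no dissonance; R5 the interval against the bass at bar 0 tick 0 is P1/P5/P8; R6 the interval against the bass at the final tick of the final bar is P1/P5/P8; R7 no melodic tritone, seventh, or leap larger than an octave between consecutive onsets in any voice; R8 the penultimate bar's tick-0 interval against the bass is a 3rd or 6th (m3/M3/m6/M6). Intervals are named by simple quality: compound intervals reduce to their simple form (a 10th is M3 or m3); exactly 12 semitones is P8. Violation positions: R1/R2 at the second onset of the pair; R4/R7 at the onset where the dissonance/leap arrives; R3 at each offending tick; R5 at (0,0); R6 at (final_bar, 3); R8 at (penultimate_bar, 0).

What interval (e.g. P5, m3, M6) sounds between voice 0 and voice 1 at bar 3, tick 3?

voice 0=B2 voice 1=D3 -> m3

m3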